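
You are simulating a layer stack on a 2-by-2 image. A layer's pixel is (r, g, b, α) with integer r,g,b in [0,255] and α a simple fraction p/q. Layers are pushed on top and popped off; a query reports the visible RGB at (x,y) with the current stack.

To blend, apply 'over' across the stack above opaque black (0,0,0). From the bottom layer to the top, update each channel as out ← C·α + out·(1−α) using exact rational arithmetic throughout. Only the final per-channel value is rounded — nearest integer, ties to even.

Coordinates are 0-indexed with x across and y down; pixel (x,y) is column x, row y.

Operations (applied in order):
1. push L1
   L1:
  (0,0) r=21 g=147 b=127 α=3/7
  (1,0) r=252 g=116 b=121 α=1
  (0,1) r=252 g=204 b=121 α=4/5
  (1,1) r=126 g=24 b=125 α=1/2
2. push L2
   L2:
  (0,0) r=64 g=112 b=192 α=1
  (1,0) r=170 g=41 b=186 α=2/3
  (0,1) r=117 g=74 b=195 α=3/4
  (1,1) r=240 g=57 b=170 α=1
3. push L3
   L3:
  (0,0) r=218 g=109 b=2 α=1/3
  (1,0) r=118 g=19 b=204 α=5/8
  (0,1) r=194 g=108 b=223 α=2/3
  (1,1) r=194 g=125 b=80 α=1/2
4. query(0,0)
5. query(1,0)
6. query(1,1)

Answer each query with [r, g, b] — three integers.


at x=0,y=0 over L1,L2,L3:
L1 α=3/7: [9, 63, 381/7]
L2 α=1: [64, 112, 192]
L3 α=1/3: [346/3, 111, 386/3]
= [115, 111, 129]

(1,0) stack=L1,L2,L3; from [0,0,0]:
after L1 α=1: [252, 116, 121]
after L2 α=2/3: [592/3, 66, 493/3]
after L3 α=5/8: [591/4, 293/8, 1513/8]
→ [148, 37, 189]

query (1,1) [L1,L2,L3] — begin 0,0,0
after L1 α=1/2: [63, 12, 125/2]
after L2 α=1: [240, 57, 170]
after L3 α=1/2: [217, 91, 125]
→ [217, 91, 125]


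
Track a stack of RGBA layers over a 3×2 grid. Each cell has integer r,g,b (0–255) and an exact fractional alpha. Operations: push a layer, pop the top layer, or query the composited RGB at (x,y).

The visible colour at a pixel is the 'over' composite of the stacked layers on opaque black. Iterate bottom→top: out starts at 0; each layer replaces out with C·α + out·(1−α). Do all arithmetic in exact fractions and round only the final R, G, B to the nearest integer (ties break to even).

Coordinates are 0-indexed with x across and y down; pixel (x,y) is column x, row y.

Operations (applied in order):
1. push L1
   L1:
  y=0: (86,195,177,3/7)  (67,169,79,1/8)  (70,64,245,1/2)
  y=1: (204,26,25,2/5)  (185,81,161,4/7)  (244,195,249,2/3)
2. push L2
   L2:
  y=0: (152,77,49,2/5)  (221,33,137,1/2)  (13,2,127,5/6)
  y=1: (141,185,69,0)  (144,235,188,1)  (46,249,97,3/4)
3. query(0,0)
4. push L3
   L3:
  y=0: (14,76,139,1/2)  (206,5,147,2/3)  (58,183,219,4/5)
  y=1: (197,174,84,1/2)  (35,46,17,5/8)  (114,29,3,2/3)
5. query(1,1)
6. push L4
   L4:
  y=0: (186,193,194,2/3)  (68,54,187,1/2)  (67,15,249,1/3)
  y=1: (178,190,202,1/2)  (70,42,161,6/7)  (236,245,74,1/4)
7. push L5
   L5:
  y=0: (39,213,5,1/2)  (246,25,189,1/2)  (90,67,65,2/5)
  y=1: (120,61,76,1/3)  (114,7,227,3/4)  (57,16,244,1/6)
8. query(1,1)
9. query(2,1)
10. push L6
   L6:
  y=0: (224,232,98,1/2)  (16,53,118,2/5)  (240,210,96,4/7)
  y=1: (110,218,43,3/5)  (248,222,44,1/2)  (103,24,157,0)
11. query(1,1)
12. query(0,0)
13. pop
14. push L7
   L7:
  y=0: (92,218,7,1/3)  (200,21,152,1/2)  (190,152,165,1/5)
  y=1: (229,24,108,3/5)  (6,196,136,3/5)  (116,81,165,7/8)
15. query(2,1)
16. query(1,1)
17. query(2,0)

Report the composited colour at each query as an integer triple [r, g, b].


query (0,0) [L1,L2] — begin 0,0,0
L1 α=3/7: [258/7, 585/7, 531/7]
L2 α=2/5: [2902/35, 2833/35, 2279/35]
rounded: [83, 81, 65]

(1,1) stack=L1,L2,L3; from [0,0,0]:
+L1 (α=4/7) → [740/7, 324/7, 92]
+L2 (α=1) → [144, 235, 188]
+L3 (α=5/8) → [607/8, 935/8, 649/8]
= [76, 117, 81]

(1,1) stack=L1,L2,L3,L4,L5; from [0,0,0]:
after L1 α=4/7: [740/7, 324/7, 92]
after L2 α=1: [144, 235, 188]
after L3 α=5/8: [607/8, 935/8, 649/8]
after L4 α=6/7: [3967/56, 2951/56, 8377/56]
after L5 α=3/4: [23119/224, 4127/224, 46513/224]
→ [103, 18, 208]

at x=2,y=1 over L1,L2,L3,L4,L5:
after L1 α=2/3: [488/3, 130, 166]
after L2 α=3/4: [451/6, 877/4, 457/4]
after L3 α=2/3: [1819/18, 1109/12, 481/12]
after L4 α=1/4: [3235/24, 2089/16, 777/16]
after L5 α=1/6: [17543/144, 3567/32, 7789/96]
rounded: [122, 111, 81]

at x=1,y=1 over L1,L2,L3,L4,L5,L6:
after L1 α=4/7: [740/7, 324/7, 92]
after L2 α=1: [144, 235, 188]
after L3 α=5/8: [607/8, 935/8, 649/8]
after L4 α=6/7: [3967/56, 2951/56, 8377/56]
after L5 α=3/4: [23119/224, 4127/224, 46513/224]
after L6 α=1/2: [78671/448, 53855/448, 56369/448]
→ [176, 120, 126]

(0,0) stack=L1,L2,L3,L4,L5,L6; from [0,0,0]:
L1 α=3/7: [258/7, 585/7, 531/7]
L2 α=2/5: [2902/35, 2833/35, 2279/35]
L3 α=1/2: [1696/35, 5493/70, 3572/35]
L4 α=2/3: [14716/105, 32513/210, 17152/105]
L5 α=1/2: [18811/210, 77243/420, 17677/210]
L6 α=1/2: [65851/420, 174683/840, 38257/420]
= [157, 208, 91]

(2,1) stack=L1,L2,L3,L4,L5,L7; from [0,0,0]:
after L1 α=2/3: [488/3, 130, 166]
after L2 α=3/4: [451/6, 877/4, 457/4]
after L3 α=2/3: [1819/18, 1109/12, 481/12]
after L4 α=1/4: [3235/24, 2089/16, 777/16]
after L5 α=1/6: [17543/144, 3567/32, 7789/96]
after L7 α=7/8: [134471/1152, 21711/256, 118669/768]
rounded: [117, 85, 155]

query (1,1) [L1,L2,L3,L4,L5,L7] — begin 0,0,0
L1 α=4/7: [740/7, 324/7, 92]
L2 α=1: [144, 235, 188]
L3 α=5/8: [607/8, 935/8, 649/8]
L4 α=6/7: [3967/56, 2951/56, 8377/56]
L5 α=3/4: [23119/224, 4127/224, 46513/224]
L7 α=3/5: [5027/112, 69983/560, 92209/560]
→ [45, 125, 165]

at x=2,y=0 over L1,L2,L3,L4,L5,L7:
after L1 α=1/2: [35, 32, 245/2]
after L2 α=5/6: [50/3, 7, 505/4]
after L3 α=4/5: [746/15, 739/5, 4009/20]
after L4 α=1/3: [2497/45, 1553/15, 6499/30]
after L5 α=2/5: [5197/75, 2223/25, 7799/50]
after L7 α=1/5: [35038/375, 12692/125, 19723/125]
rounded: [93, 102, 158]


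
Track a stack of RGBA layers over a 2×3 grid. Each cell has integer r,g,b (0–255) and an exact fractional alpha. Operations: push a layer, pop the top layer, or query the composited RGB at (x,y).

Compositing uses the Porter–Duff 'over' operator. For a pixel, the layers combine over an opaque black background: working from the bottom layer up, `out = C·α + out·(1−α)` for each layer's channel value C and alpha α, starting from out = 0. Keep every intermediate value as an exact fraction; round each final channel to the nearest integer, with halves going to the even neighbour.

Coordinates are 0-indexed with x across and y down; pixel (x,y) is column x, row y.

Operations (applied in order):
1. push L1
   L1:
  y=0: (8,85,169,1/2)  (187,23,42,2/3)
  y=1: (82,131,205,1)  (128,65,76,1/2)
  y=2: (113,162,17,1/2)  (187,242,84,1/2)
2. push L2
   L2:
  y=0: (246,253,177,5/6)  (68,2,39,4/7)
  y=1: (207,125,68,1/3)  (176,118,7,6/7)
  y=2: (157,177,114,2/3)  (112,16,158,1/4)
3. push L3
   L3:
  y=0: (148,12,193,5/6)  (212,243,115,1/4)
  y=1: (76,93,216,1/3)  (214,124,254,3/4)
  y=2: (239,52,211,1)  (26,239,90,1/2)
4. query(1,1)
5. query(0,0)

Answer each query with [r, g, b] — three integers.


query (1,1) [L1,L2,L3] — begin 0,0,0
after L1 α=1/2: [64, 65/2, 38]
after L2 α=6/7: [160, 1481/14, 80/7]
after L3 α=3/4: [401/2, 6689/56, 2707/14]
= [200, 119, 193]

query (0,0) [L1,L2,L3] — begin 0,0,0
after L1 α=1/2: [4, 85/2, 169/2]
after L2 α=5/6: [617/3, 2615/12, 1939/12]
after L3 α=5/6: [2837/18, 3335/72, 13519/72]
= [158, 46, 188]


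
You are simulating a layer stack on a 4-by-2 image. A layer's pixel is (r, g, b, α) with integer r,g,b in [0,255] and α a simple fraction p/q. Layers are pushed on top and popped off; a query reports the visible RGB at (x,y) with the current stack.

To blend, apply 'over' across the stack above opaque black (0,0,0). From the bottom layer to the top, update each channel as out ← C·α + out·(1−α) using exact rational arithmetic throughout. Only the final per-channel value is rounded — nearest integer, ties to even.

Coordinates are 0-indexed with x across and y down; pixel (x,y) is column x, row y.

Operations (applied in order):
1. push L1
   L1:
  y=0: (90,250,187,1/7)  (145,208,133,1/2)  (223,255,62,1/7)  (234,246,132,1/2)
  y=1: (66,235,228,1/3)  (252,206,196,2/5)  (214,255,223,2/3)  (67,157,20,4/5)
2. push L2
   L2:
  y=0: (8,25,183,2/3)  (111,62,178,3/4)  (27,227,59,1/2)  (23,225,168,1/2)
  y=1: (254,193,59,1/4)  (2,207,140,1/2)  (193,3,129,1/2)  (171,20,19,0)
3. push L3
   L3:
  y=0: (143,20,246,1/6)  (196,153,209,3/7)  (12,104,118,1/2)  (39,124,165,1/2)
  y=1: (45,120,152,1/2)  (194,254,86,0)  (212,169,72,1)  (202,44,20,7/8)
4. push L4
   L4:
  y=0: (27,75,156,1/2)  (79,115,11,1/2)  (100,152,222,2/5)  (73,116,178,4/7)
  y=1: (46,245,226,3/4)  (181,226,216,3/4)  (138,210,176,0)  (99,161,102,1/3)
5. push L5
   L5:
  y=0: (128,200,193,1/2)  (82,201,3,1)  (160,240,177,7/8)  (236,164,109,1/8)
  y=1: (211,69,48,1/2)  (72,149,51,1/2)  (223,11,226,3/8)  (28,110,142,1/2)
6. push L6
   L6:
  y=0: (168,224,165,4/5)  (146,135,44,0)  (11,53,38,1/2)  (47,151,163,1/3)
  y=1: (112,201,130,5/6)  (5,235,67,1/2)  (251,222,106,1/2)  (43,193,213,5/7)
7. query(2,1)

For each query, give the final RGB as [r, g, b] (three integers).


at x=2,y=1 over L1,L2,L3,L4,L5,L6:
L1 α=2/3: [428/3, 170, 446/3]
L2 α=1/2: [1007/6, 173/2, 833/6]
L3 α=1: [212, 169, 72]
L4 α=0: [212, 169, 72]
L5 α=3/8: [1729/8, 439/4, 519/4]
L6 α=1/2: [3737/16, 1327/8, 943/8]
→ [234, 166, 118]


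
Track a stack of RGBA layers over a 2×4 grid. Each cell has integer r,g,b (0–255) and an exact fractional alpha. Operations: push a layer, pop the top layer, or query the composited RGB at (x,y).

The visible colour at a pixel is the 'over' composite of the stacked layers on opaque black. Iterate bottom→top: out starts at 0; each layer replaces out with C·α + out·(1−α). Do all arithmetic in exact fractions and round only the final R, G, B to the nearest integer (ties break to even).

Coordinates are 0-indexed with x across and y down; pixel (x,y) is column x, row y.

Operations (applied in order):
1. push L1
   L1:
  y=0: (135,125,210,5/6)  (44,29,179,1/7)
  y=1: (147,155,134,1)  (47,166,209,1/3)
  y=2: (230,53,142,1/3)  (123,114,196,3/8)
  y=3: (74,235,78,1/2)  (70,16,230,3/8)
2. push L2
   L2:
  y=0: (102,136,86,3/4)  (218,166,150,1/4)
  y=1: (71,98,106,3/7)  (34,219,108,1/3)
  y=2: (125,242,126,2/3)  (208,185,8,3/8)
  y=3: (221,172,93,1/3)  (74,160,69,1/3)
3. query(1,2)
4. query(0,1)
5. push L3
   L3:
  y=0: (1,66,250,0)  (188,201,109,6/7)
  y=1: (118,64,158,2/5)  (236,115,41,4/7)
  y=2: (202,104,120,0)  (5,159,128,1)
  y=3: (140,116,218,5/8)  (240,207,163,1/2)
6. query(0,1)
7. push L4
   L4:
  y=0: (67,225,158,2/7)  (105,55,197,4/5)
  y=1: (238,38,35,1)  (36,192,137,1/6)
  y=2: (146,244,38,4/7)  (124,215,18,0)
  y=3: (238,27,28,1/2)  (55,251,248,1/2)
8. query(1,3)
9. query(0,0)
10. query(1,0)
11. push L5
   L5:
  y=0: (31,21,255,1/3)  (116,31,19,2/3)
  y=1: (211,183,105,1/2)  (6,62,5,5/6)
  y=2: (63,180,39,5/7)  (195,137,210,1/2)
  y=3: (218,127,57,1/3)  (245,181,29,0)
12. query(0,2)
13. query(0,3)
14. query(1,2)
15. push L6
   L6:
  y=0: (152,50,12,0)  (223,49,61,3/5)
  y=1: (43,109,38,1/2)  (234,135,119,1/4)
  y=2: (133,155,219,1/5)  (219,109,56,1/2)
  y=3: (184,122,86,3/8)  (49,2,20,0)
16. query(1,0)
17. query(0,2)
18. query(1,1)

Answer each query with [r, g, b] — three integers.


(1,2) stack=L1,L2; from [0,0,0]:
+L1 (α=3/8) → [369/8, 171/4, 147/2]
+L2 (α=3/8) → [6837/64, 3075/32, 783/16]
→ [107, 96, 49]

query (0,1) [L1,L2] — begin 0,0,0
after L1 α=1: [147, 155, 134]
after L2 α=3/7: [801/7, 914/7, 122]
rounded: [114, 131, 122]

at x=0,y=1 over L1,L2,L3:
+L1 (α=1) → [147, 155, 134]
+L2 (α=3/7) → [801/7, 914/7, 122]
+L3 (α=2/5) → [811/7, 3638/35, 682/5]
→ [116, 104, 136]

at x=1,y=3 over L1,L2,L3,L4:
+L1 (α=3/8) → [105/4, 6, 345/4]
+L2 (α=1/3) → [253/6, 172/3, 161/2]
+L3 (α=1/2) → [1693/12, 793/6, 487/4]
+L4 (α=1/2) → [2353/24, 2299/12, 1479/8]
rounded: [98, 192, 185]

at x=0,y=0 over L1,L2,L3,L4:
after L1 α=5/6: [225/2, 625/6, 175]
after L2 α=3/4: [837/8, 3073/24, 433/4]
after L3 α=0: [837/8, 3073/24, 433/4]
after L4 α=2/7: [751/8, 26165/168, 3429/28]
rounded: [94, 156, 122]

query (1,0) [L1,L2,L3,L4] — begin 0,0,0
after L1 α=1/7: [44/7, 29/7, 179/7]
after L2 α=1/4: [829/14, 1249/28, 1587/28]
after L3 α=6/7: [16621/98, 35017/196, 19899/196]
after L4 α=4/5: [57781/490, 78137/980, 174347/980]
= [118, 80, 178]

(0,2) stack=L1,L2,L3,L4,L5; from [0,0,0]:
+L1 (α=1/3) → [230/3, 53/3, 142/3]
+L2 (α=2/3) → [980/9, 1505/9, 898/9]
+L3 (α=0) → [980/9, 1505/9, 898/9]
+L4 (α=4/7) → [2732/21, 4433/21, 1354/21]
+L5 (α=5/7) → [12079/147, 27766/147, 6803/147]
= [82, 189, 46]

(0,3) stack=L1,L2,L3,L4,L5; from [0,0,0]:
after L1 α=1/2: [37, 235/2, 39]
after L2 α=1/3: [295/3, 407/3, 57]
after L3 α=5/8: [995/8, 987/8, 1261/8]
after L4 α=1/2: [2899/16, 1203/16, 1485/16]
after L5 α=1/3: [4643/24, 2219/24, 647/8]
→ [193, 92, 81]

(1,2) stack=L1,L2,L3,L4,L5; from [0,0,0]:
L1 α=3/8: [369/8, 171/4, 147/2]
L2 α=3/8: [6837/64, 3075/32, 783/16]
L3 α=1: [5, 159, 128]
L4 α=0: [5, 159, 128]
L5 α=1/2: [100, 148, 169]
= [100, 148, 169]

at x=1,y=0 over L1,L2,L3,L4,L5,L6:
+L1 (α=1/7) → [44/7, 29/7, 179/7]
+L2 (α=1/4) → [829/14, 1249/28, 1587/28]
+L3 (α=6/7) → [16621/98, 35017/196, 19899/196]
+L4 (α=4/5) → [57781/490, 78137/980, 174347/980]
+L5 (α=2/3) → [171461/1470, 46299/980, 70529/980]
+L6 (α=3/5) → [663176/3675, 118329/2450, 160199/2450]
= [180, 48, 65]

at x=0,y=2 over L1,L2,L3,L4,L5,L6:
after L1 α=1/3: [230/3, 53/3, 142/3]
after L2 α=2/3: [980/9, 1505/9, 898/9]
after L3 α=0: [980/9, 1505/9, 898/9]
after L4 α=4/7: [2732/21, 4433/21, 1354/21]
after L5 α=5/7: [12079/147, 27766/147, 6803/147]
after L6 α=1/5: [67867/735, 133849/735, 11881/147]
rounded: [92, 182, 81]

(1,1) stack=L1,L2,L3,L4,L5,L6; from [0,0,0]:
L1 α=1/3: [47/3, 166/3, 209/3]
L2 α=1/3: [196/9, 989/9, 742/9]
L3 α=4/7: [3028/21, 2369/21, 1234/21]
L4 α=1/6: [7948/63, 15877/126, 9047/126]
L5 α=5/6: [4919/189, 54937/756, 12197/756]
L6 α=1/4: [19661/252, 88957/1008, 42185/1008]
= [78, 88, 42]


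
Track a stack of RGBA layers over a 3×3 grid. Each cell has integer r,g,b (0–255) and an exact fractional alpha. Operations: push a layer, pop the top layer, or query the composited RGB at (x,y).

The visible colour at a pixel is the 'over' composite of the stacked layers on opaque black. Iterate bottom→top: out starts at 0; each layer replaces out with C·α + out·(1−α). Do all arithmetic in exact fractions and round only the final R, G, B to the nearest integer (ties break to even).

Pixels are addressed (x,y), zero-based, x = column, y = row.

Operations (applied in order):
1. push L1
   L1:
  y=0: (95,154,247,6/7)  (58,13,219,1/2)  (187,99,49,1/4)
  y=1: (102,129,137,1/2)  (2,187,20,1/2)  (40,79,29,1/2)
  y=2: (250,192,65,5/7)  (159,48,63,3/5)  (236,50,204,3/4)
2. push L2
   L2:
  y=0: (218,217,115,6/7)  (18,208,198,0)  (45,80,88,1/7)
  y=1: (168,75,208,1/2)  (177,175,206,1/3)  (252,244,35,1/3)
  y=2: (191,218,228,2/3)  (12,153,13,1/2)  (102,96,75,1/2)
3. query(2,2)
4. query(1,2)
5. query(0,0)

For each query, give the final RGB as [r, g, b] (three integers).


(2,2) stack=L1,L2; from [0,0,0]:
+L1 (α=3/4) → [177, 75/2, 153]
+L2 (α=1/2) → [279/2, 267/4, 114]
→ [140, 67, 114]

(1,2) stack=L1,L2; from [0,0,0]:
L1 α=3/5: [477/5, 144/5, 189/5]
L2 α=1/2: [537/10, 909/10, 127/5]
→ [54, 91, 25]

query (0,0) [L1,L2] — begin 0,0,0
after L1 α=6/7: [570/7, 132, 1482/7]
after L2 α=6/7: [9726/49, 1434/7, 6312/49]
= [198, 205, 129]


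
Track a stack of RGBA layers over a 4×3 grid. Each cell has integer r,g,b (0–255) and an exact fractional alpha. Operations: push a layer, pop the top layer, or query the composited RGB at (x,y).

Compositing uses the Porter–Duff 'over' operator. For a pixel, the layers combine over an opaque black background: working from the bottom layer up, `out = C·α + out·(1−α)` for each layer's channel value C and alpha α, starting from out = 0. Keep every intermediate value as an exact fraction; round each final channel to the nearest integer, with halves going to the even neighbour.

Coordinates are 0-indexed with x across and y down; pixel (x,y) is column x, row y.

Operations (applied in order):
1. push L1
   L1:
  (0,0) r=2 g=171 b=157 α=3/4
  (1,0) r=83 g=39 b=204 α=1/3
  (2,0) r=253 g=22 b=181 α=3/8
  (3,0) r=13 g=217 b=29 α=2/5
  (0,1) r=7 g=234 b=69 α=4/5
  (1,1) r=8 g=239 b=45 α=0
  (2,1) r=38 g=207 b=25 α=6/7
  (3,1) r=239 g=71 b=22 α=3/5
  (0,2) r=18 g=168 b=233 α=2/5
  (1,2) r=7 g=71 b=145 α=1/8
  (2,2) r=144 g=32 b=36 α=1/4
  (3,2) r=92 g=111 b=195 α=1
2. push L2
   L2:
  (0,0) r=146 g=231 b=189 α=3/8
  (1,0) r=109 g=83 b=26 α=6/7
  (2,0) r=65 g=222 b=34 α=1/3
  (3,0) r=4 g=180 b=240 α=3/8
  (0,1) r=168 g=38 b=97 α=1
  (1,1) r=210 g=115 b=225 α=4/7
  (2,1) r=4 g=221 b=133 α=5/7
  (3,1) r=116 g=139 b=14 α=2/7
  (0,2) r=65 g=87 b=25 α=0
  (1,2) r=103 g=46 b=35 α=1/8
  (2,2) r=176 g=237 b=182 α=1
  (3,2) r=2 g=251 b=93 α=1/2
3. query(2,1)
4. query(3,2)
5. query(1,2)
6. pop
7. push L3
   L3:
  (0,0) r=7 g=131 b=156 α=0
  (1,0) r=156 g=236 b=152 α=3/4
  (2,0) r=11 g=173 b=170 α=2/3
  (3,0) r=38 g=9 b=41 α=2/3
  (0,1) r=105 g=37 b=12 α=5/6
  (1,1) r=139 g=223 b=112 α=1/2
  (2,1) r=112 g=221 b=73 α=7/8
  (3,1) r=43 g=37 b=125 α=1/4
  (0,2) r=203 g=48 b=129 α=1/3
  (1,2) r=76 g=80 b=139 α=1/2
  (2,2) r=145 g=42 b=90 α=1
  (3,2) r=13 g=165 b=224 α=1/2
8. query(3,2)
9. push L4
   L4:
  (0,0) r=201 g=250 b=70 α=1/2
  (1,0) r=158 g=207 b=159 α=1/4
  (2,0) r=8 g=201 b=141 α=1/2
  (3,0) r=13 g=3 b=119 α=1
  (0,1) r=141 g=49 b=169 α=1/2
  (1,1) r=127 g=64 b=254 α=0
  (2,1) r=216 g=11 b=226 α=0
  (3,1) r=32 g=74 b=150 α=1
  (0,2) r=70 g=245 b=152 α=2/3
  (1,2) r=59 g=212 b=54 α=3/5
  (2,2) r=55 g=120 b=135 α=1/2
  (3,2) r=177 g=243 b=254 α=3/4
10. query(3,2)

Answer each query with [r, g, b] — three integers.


at x=2,y=1 over L1,L2:
+L1 (α=6/7) → [228/7, 1242/7, 150/7]
+L2 (α=5/7) → [596/49, 10219/49, 4955/49]
rounded: [12, 209, 101]

(3,2) stack=L1,L2; from [0,0,0]:
+L1 (α=1) → [92, 111, 195]
+L2 (α=1/2) → [47, 181, 144]
→ [47, 181, 144]

at x=1,y=2 over L1,L2:
+L1 (α=1/8) → [7/8, 71/8, 145/8]
+L2 (α=1/8) → [873/64, 865/64, 1295/64]
rounded: [14, 14, 20]

query (3,2) [L1,L3] — begin 0,0,0
L1 α=1: [92, 111, 195]
L3 α=1/2: [105/2, 138, 419/2]
rounded: [52, 138, 210]

(3,2) stack=L1,L3,L4; from [0,0,0]:
L1 α=1: [92, 111, 195]
L3 α=1/2: [105/2, 138, 419/2]
L4 α=3/4: [1167/8, 867/4, 1943/8]
→ [146, 217, 243]


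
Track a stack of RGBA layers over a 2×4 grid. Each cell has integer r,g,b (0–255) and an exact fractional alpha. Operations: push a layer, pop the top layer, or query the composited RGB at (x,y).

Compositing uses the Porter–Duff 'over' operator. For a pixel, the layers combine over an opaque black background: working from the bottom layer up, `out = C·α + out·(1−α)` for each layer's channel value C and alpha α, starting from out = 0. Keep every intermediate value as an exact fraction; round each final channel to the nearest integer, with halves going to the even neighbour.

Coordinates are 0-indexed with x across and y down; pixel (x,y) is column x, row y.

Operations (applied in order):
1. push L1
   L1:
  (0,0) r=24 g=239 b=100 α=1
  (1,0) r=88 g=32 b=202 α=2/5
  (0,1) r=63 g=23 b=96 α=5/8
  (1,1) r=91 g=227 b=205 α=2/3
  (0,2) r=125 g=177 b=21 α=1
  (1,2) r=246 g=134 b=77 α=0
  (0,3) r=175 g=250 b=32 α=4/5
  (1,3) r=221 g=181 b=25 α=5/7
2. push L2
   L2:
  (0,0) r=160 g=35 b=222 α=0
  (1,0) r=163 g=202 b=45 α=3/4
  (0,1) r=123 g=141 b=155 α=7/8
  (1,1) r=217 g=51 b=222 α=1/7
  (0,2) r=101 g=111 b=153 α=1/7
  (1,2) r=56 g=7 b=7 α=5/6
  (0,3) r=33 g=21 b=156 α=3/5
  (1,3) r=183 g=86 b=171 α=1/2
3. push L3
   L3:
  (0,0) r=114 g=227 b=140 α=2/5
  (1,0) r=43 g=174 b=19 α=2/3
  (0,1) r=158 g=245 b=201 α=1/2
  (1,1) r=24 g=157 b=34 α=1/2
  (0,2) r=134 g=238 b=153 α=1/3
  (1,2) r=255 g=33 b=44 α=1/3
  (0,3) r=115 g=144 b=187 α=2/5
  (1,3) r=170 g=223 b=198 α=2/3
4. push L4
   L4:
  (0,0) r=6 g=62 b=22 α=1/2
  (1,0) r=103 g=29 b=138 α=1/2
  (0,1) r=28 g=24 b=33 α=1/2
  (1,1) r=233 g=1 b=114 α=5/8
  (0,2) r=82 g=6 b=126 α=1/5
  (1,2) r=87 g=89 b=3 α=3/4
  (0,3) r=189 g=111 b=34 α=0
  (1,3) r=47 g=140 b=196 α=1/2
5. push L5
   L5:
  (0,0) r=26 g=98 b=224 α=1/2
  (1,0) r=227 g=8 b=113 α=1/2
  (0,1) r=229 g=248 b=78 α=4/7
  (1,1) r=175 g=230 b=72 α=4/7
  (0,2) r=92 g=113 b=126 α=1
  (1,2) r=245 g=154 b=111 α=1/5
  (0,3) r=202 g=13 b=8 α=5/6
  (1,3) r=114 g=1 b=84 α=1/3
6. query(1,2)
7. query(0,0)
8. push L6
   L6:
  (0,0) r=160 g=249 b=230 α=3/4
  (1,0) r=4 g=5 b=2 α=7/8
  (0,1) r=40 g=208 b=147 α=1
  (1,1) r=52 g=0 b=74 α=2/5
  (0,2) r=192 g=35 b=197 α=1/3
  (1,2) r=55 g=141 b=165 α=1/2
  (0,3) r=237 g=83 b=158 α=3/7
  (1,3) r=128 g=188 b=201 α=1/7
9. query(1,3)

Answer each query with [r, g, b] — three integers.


at x=1,y=2 over L1,L2,L3,L4,L5:
after L1 α=0: [0, 0, 0]
after L2 α=5/6: [140/3, 35/6, 35/6]
after L3 α=1/3: [1045/9, 134/9, 167/9]
after L4 α=3/4: [1697/18, 2537/36, 62/9]
after L5 α=1/5: [5599/45, 3923/45, 1247/45]
= [124, 87, 28]

at x=0,y=0 over L1,L2,L3,L4,L5:
+L1 (α=1) → [24, 239, 100]
+L2 (α=0) → [24, 239, 100]
+L3 (α=2/5) → [60, 1171/5, 116]
+L4 (α=1/2) → [33, 1481/10, 69]
+L5 (α=1/2) → [59/2, 2461/20, 293/2]
rounded: [30, 123, 146]

query (1,3) [L1,L2,L3,L4,L5,L6] — begin 0,0,0
+L1 (α=5/7) → [1105/7, 905/7, 125/7]
+L2 (α=1/2) → [1193/7, 1507/14, 661/7]
+L3 (α=2/3) → [1191/7, 7751/42, 3433/21]
+L4 (α=1/2) → [760/7, 13631/84, 7549/42]
+L5 (α=1/3) → [2318/21, 13673/126, 9313/63]
+L6 (α=1/7) → [5532/49, 17621/147, 22847/147]
rounded: [113, 120, 155]


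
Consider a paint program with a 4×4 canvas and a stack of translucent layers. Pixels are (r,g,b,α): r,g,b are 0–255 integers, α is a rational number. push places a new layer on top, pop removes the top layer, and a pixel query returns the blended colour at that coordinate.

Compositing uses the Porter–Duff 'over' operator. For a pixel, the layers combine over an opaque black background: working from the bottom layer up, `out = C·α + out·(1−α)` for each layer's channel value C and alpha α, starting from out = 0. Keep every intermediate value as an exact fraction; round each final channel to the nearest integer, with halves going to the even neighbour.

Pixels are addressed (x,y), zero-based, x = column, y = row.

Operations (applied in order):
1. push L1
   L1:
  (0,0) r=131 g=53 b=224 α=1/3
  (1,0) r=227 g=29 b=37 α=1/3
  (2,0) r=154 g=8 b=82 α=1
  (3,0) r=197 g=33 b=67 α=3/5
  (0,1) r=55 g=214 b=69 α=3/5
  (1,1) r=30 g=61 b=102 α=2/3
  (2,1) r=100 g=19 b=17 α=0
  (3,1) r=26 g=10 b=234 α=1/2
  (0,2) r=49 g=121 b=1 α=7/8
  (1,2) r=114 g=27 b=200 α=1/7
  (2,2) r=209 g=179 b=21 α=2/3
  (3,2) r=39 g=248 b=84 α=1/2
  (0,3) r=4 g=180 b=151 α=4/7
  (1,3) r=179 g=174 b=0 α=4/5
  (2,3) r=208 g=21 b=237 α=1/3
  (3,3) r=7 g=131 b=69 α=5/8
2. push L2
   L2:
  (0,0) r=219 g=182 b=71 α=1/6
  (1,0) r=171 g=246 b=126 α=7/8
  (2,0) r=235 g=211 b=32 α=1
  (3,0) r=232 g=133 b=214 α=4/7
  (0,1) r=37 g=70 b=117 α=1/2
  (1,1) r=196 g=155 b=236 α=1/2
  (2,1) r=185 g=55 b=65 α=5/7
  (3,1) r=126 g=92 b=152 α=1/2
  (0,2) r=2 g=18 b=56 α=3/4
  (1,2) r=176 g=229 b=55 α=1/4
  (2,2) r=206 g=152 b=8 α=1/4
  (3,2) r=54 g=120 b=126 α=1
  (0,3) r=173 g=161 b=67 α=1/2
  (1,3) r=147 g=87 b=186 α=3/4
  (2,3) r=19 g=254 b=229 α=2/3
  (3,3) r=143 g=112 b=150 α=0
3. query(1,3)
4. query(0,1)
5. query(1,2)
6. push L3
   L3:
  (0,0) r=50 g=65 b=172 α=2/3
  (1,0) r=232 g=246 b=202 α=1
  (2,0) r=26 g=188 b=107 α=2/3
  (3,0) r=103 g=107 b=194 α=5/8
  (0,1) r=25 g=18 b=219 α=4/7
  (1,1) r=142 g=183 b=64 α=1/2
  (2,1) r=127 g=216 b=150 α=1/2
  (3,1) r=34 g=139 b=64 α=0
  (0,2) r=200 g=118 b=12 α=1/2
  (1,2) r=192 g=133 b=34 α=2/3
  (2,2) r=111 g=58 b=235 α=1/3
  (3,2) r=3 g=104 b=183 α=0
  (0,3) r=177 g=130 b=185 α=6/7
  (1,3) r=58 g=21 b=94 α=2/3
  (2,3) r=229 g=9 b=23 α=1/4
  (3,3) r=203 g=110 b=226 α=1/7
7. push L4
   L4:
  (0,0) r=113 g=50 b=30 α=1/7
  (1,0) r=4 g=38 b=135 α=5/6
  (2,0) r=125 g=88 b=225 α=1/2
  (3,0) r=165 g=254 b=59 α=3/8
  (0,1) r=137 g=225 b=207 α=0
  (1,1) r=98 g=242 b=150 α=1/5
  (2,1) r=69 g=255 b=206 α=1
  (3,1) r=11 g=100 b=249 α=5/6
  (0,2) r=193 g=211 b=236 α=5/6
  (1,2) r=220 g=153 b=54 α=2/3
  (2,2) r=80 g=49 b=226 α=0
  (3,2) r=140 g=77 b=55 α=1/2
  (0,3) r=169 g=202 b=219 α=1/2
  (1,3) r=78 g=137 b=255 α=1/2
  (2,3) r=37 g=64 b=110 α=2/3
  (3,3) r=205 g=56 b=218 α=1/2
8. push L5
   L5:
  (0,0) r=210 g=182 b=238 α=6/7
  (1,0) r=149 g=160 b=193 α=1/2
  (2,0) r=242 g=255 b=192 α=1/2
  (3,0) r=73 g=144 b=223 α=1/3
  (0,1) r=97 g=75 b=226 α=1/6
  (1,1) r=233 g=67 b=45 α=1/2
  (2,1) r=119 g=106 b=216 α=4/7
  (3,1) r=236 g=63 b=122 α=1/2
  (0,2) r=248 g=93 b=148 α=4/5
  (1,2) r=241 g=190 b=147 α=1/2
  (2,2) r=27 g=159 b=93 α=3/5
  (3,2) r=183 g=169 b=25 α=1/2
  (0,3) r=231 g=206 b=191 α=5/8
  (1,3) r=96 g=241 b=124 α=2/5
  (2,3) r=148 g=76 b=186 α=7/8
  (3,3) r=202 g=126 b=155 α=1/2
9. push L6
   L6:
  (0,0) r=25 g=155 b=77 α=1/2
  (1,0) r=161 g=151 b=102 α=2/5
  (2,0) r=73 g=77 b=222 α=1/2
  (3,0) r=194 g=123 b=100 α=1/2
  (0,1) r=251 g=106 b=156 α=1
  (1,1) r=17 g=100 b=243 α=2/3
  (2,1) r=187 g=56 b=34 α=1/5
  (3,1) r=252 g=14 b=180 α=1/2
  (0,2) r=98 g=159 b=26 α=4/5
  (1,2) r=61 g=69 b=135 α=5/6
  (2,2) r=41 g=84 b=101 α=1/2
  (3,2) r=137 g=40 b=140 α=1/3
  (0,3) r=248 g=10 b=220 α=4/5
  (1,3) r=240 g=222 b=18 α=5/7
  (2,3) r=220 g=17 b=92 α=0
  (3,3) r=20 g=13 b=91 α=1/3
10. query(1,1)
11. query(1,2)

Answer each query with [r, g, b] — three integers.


query (1,3) [L1,L2] — begin 0,0,0
+L1 (α=4/5) → [716/5, 696/5, 0]
+L2 (α=3/4) → [2921/20, 2001/20, 279/2]
→ [146, 100, 140]

(0,1) stack=L1,L2; from [0,0,0]:
L1 α=3/5: [33, 642/5, 207/5]
L2 α=1/2: [35, 496/5, 396/5]
= [35, 99, 79]

query (1,2) [L1,L2] — begin 0,0,0
L1 α=1/7: [114/7, 27/7, 200/7]
L2 α=1/4: [787/14, 421/7, 985/28]
→ [56, 60, 35]

query (1,1) [L1,L2,L3,L4,L5,L6] — begin 0,0,0
+L1 (α=2/3) → [20, 122/3, 68]
+L2 (α=1/2) → [108, 587/6, 152]
+L3 (α=1/2) → [125, 1685/12, 108]
+L4 (α=1/5) → [598/5, 2411/15, 582/5]
+L5 (α=1/2) → [1763/10, 1708/15, 807/10]
+L6 (α=2/3) → [701/10, 4708/45, 1889/10]
→ [70, 105, 189]

(1,2) stack=L1,L2,L3,L4,L5,L6; from [0,0,0]:
L1 α=1/7: [114/7, 27/7, 200/7]
L2 α=1/4: [787/14, 421/7, 985/28]
L3 α=2/3: [6163/42, 761/7, 963/28]
L4 α=2/3: [24643/126, 2903/21, 1329/28]
L5 α=1/2: [55009/252, 6893/42, 5445/56]
L6 α=5/6: [131869/1512, 21383/252, 14415/112]
= [87, 85, 129]


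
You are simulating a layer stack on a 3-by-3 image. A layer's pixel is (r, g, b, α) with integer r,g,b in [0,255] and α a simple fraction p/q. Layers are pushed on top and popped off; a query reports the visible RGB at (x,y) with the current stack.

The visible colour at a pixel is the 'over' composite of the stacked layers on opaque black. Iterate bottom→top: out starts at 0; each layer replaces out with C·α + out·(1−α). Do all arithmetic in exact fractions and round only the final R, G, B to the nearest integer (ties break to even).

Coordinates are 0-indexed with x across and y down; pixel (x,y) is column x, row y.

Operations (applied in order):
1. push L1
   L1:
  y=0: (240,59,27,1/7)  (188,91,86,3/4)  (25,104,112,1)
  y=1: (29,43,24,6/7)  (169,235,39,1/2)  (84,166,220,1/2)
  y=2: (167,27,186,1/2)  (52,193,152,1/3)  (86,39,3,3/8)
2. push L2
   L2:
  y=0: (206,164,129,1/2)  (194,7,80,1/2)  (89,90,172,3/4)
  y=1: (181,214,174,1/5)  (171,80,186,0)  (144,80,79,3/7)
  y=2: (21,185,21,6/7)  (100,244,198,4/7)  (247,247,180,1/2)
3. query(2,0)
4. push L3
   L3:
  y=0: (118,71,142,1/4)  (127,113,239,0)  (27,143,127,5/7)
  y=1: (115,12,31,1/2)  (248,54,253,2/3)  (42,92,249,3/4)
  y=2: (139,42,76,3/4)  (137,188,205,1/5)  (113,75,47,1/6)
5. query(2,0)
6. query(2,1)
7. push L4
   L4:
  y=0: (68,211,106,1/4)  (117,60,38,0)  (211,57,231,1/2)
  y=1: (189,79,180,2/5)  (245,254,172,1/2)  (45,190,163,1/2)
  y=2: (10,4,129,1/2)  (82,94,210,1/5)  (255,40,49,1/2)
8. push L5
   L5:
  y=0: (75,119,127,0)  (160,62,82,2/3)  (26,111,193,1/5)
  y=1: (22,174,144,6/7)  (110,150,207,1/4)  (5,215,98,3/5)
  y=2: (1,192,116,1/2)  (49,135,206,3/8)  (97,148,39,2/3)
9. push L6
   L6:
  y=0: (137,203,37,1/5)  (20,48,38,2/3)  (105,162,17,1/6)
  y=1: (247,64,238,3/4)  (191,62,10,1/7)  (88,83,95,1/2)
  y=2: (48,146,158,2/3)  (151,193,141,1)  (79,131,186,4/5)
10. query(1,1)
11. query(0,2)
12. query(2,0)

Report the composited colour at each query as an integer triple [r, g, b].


at x=2,y=0 over L1,L2:
+L1 (α=1) → [25, 104, 112]
+L2 (α=3/4) → [73, 187/2, 157]
→ [73, 94, 157]

at x=2,y=0 over L1,L2,L3:
+L1 (α=1) → [25, 104, 112]
+L2 (α=3/4) → [73, 187/2, 157]
+L3 (α=5/7) → [281/7, 902/7, 949/7]
→ [40, 129, 136]

query (2,1) [L1,L2,L3] — begin 0,0,0
+L1 (α=1/2) → [42, 83, 110]
+L2 (α=3/7) → [600/7, 572/7, 677/7]
+L3 (α=3/4) → [741/14, 626/7, 2953/14]
→ [53, 89, 211]

query (1,1) [L1,L2,L3,L4,L5,L6] — begin 0,0,0
+L1 (α=1/2) → [169/2, 235/2, 39/2]
+L2 (α=0) → [169/2, 235/2, 39/2]
+L3 (α=2/3) → [387/2, 451/6, 1051/6]
+L4 (α=1/2) → [877/4, 1975/12, 2083/12]
+L5 (α=1/4) → [3071/16, 2575/16, 2911/16]
+L6 (α=1/7) → [10741/56, 8221/56, 1259/8]
rounded: [192, 147, 157]

query (0,2) [L1,L2,L3,L4,L5,L6] — begin 0,0,0
+L1 (α=1/2) → [167/2, 27/2, 93]
+L2 (α=6/7) → [419/14, 321/2, 219/7]
+L3 (α=3/4) → [6257/56, 573/8, 1815/28]
+L4 (α=1/2) → [6817/112, 605/16, 5427/56]
+L5 (α=1/2) → [6929/224, 3677/32, 11923/112]
+L6 (α=2/3) → [28433/672, 13021/96, 47315/336]
→ [42, 136, 141]

(2,0) stack=L1,L2,L3,L4,L5,L6; from [0,0,0]:
+L1 (α=1) → [25, 104, 112]
+L2 (α=3/4) → [73, 187/2, 157]
+L3 (α=5/7) → [281/7, 902/7, 949/7]
+L4 (α=1/2) → [879/7, 1301/14, 1283/7]
+L5 (α=1/5) → [3698/35, 3379/35, 6483/35]
+L6 (α=1/6) → [4433/42, 4513/42, 3301/21]
= [106, 107, 157]


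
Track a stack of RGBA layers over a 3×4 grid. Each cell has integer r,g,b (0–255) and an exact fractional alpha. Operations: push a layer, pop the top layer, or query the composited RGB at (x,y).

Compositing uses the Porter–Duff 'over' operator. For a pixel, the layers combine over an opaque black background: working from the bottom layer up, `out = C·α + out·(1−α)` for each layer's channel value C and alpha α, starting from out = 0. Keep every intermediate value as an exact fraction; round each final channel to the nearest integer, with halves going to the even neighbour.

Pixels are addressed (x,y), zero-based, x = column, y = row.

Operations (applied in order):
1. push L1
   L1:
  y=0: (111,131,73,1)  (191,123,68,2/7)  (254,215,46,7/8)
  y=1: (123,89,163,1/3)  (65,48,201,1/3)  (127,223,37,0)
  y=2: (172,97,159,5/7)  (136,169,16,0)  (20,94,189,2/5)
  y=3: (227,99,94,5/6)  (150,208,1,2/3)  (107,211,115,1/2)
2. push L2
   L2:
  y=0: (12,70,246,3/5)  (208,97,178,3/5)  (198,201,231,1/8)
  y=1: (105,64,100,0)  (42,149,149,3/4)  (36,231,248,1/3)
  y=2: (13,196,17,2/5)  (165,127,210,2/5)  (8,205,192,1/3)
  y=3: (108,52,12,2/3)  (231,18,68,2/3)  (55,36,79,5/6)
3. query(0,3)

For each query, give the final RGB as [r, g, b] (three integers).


at x=0,y=3 over L1,L2:
after L1 α=5/6: [1135/6, 165/2, 235/3]
after L2 α=2/3: [2431/18, 373/6, 307/9]
→ [135, 62, 34]


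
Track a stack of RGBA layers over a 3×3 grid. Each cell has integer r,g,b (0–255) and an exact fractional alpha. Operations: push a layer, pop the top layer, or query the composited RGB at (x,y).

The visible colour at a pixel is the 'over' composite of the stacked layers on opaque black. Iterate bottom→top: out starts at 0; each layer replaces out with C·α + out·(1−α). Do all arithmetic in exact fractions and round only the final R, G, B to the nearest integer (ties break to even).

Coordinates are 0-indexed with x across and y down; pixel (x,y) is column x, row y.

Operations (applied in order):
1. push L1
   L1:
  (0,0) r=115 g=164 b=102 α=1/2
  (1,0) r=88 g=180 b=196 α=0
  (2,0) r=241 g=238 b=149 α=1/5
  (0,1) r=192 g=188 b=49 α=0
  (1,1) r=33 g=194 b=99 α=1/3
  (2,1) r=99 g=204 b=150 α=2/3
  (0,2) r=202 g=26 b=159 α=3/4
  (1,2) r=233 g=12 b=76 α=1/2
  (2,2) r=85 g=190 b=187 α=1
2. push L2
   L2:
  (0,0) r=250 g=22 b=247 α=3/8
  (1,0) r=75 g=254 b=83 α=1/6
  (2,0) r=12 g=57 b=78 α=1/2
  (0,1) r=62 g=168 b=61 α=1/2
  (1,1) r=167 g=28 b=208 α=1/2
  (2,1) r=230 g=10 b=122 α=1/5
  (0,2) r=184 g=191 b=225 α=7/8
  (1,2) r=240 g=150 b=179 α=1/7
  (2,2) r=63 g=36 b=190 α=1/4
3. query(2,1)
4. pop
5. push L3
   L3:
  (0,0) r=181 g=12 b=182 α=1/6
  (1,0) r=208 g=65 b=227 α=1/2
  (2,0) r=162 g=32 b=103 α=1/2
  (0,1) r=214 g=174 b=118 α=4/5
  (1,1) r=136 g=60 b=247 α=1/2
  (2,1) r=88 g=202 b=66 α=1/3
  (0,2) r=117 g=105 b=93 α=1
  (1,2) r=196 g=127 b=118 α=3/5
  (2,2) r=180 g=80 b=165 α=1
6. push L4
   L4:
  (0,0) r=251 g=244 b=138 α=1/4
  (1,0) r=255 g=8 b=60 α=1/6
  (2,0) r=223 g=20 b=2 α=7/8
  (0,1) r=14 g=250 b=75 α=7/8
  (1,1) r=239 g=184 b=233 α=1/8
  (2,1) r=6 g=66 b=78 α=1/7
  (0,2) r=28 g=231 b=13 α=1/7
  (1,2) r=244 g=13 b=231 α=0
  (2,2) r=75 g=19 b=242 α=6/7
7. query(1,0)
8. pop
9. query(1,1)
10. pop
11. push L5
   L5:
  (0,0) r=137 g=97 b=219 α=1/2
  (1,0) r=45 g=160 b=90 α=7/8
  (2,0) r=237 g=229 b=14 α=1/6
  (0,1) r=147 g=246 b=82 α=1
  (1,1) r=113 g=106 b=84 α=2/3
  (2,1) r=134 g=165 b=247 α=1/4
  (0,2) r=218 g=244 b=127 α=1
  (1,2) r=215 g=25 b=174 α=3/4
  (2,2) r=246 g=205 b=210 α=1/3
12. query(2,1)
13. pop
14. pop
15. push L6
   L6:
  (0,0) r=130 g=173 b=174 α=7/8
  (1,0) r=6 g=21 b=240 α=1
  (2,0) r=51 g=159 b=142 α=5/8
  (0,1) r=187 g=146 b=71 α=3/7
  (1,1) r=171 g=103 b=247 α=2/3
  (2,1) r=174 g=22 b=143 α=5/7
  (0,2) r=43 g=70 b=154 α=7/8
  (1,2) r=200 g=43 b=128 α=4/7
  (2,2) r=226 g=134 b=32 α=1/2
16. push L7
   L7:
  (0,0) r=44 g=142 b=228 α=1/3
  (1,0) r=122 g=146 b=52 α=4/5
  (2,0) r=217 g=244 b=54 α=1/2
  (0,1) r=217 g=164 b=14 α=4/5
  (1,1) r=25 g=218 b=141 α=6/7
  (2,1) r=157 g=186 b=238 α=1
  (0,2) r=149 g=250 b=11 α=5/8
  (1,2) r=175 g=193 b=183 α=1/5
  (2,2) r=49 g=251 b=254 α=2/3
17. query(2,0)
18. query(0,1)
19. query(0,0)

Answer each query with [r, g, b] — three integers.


(2,1) stack=L1,L2; from [0,0,0]:
+L1 (α=2/3) → [66, 136, 100]
+L2 (α=1/5) → [494/5, 554/5, 522/5]
= [99, 111, 104]

at x=1,y=0 over L1,L3,L4:
+L1 (α=0) → [0, 0, 0]
+L3 (α=1/2) → [104, 65/2, 227/2]
+L4 (α=1/6) → [775/6, 341/12, 1255/12]
rounded: [129, 28, 105]

at x=1,y=1 over L1,L3:
+L1 (α=1/3) → [11, 194/3, 33]
+L3 (α=1/2) → [147/2, 187/3, 140]
rounded: [74, 62, 140]

(2,1) stack=L1,L5; from [0,0,0]:
after L1 α=2/3: [66, 136, 100]
after L5 α=1/4: [83, 573/4, 547/4]
= [83, 143, 137]

query (2,0) [L6,L7] — begin 0,0,0
+L6 (α=5/8) → [255/8, 795/8, 355/4]
+L7 (α=1/2) → [1991/16, 2747/16, 571/8]
rounded: [124, 172, 71]

(0,1) stack=L6,L7; from [0,0,0]:
after L6 α=3/7: [561/7, 438/7, 213/7]
after L7 α=4/5: [6637/35, 1006/7, 121/7]
= [190, 144, 17]

query (0,0) [L6,L7] — begin 0,0,0
+L6 (α=7/8) → [455/4, 1211/8, 609/4]
+L7 (α=1/3) → [181/2, 593/4, 355/2]
rounded: [90, 148, 178]


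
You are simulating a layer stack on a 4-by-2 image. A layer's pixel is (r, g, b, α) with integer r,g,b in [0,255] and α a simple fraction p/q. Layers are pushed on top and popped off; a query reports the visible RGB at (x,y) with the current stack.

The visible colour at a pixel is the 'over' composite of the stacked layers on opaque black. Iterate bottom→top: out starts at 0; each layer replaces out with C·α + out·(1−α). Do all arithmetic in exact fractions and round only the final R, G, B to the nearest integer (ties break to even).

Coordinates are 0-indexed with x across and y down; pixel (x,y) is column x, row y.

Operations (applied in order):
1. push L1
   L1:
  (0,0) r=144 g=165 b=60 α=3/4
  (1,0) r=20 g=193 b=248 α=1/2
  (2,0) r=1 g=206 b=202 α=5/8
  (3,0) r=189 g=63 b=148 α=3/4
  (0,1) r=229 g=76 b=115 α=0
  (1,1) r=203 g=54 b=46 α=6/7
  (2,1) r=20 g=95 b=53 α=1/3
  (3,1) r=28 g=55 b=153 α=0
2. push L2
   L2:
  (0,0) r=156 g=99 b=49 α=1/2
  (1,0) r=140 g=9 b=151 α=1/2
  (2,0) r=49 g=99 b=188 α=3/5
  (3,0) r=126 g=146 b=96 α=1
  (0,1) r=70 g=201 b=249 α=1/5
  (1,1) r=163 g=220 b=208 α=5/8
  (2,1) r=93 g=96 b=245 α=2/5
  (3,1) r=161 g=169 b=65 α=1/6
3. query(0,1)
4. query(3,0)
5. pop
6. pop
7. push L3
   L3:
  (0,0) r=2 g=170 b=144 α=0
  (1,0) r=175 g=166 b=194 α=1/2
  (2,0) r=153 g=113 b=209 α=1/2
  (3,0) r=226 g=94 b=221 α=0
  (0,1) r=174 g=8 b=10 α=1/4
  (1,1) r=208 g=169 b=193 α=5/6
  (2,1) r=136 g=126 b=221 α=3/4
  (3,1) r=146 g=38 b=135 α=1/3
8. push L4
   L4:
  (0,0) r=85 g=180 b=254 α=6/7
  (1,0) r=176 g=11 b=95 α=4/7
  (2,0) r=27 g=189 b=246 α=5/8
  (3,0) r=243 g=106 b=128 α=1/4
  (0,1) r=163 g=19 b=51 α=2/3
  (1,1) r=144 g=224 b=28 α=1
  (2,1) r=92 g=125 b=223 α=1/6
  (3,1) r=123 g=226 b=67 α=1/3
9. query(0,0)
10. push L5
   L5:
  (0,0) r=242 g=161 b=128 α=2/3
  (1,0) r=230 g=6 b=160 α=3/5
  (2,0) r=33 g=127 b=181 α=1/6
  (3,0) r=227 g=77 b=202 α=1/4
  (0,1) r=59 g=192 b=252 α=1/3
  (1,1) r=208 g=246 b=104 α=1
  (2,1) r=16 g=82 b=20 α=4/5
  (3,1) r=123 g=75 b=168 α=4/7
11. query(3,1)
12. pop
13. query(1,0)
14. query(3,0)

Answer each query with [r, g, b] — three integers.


(0,1) stack=L1,L2; from [0,0,0]:
after L1 α=0: [0, 0, 0]
after L2 α=1/5: [14, 201/5, 249/5]
= [14, 40, 50]

(3,0) stack=L1,L2; from [0,0,0]:
+L1 (α=3/4) → [567/4, 189/4, 111]
+L2 (α=1) → [126, 146, 96]
→ [126, 146, 96]

query (0,0) [L3,L4] — begin 0,0,0
L3 α=0: [0, 0, 0]
L4 α=6/7: [510/7, 1080/7, 1524/7]
= [73, 154, 218]

query (3,1) [L3,L4,L5] — begin 0,0,0
L3 α=1/3: [146/3, 38/3, 45]
L4 α=1/3: [661/9, 754/9, 157/3]
L5 α=4/7: [2137/21, 1654/21, 829/7]
rounded: [102, 79, 118]

at x=1,y=0 over L3,L4:
after L3 α=1/2: [175/2, 83, 97]
after L4 α=4/7: [1933/14, 293/7, 671/7]
= [138, 42, 96]

(3,0) stack=L3,L4; from [0,0,0]:
after L3 α=0: [0, 0, 0]
after L4 α=1/4: [243/4, 53/2, 32]
→ [61, 26, 32]


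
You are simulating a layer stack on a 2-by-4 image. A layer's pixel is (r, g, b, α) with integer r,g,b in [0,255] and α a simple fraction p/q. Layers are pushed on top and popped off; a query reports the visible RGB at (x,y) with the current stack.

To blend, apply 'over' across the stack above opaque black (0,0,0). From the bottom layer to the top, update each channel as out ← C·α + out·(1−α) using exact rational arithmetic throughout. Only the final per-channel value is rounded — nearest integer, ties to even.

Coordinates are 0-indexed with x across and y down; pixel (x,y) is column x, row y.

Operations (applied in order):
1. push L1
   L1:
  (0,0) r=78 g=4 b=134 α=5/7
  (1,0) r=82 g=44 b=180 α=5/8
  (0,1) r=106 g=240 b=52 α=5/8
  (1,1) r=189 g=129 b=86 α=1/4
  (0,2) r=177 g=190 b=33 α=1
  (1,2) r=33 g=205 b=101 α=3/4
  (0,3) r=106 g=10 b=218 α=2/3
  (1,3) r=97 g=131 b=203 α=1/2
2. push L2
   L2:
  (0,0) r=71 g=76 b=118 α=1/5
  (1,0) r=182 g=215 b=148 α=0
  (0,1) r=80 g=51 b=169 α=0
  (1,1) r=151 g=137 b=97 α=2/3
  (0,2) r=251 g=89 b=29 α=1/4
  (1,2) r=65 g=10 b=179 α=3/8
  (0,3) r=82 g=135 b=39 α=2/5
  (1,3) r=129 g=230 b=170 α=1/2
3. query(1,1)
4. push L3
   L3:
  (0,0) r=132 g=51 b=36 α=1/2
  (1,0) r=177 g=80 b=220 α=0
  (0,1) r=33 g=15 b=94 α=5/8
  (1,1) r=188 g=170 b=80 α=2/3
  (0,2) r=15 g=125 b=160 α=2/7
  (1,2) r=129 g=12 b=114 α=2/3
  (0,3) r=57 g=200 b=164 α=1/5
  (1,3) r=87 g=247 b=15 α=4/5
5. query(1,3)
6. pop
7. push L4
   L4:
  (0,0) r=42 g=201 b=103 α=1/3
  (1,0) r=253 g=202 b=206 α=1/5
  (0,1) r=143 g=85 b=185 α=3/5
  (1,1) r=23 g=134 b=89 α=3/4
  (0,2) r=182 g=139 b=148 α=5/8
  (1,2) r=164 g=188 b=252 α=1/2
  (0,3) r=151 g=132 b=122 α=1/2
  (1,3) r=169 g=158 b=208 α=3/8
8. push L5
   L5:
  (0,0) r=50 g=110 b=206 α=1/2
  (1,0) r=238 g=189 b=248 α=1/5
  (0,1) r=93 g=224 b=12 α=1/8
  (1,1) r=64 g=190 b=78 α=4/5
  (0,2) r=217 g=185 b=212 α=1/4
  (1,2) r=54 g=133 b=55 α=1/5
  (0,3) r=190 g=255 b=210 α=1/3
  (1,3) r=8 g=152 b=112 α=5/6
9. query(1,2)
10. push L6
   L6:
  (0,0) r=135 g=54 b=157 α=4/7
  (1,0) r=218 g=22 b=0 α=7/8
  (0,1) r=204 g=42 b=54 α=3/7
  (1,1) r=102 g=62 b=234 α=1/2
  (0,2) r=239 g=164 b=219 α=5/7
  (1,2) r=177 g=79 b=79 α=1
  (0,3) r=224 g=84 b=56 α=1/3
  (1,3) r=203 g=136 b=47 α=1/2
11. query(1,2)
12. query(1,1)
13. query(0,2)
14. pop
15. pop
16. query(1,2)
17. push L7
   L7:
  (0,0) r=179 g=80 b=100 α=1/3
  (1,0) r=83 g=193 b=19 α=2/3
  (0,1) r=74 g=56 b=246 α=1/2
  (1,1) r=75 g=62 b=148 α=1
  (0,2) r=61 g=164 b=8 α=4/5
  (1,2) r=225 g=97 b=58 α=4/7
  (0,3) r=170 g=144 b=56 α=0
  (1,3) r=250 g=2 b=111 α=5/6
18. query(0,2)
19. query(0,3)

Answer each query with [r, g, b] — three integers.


at x=1,y=1 over L1,L2:
+L1 (α=1/4) → [189/4, 129/4, 43/2]
+L2 (α=2/3) → [1397/12, 1225/12, 431/6]
= [116, 102, 72]

(1,3) stack=L1,L2,L3; from [0,0,0]:
L1 α=1/2: [97/2, 131/2, 203/2]
L2 α=1/2: [355/4, 591/4, 543/4]
L3 α=4/5: [1747/20, 4543/20, 783/20]
= [87, 227, 39]

query (1,2) [L1,L2,L4,L5] — begin 0,0,0
after L1 α=3/4: [99/4, 615/4, 303/4]
after L2 α=3/8: [1275/32, 3195/32, 3663/32]
after L4 α=1/2: [6523/64, 9211/64, 11727/64]
after L5 α=1/5: [7387/80, 11339/80, 12607/80]
→ [92, 142, 158]

at x=1,y=2 over L1,L2,L4,L5,L6:
+L1 (α=3/4) → [99/4, 615/4, 303/4]
+L2 (α=3/8) → [1275/32, 3195/32, 3663/32]
+L4 (α=1/2) → [6523/64, 9211/64, 11727/64]
+L5 (α=1/5) → [7387/80, 11339/80, 12607/80]
+L6 (α=1) → [177, 79, 79]
rounded: [177, 79, 79]

at x=1,y=1 over L1,L2,L4,L5,L6:
after L1 α=1/4: [189/4, 129/4, 43/2]
after L2 α=2/3: [1397/12, 1225/12, 431/6]
after L4 α=3/4: [2225/48, 6049/48, 2033/24]
after L5 α=4/5: [14513/240, 42529/240, 9521/120]
after L6 α=1/2: [38993/480, 57409/480, 37601/240]
rounded: [81, 120, 157]

at x=0,y=2 over L1,L2,L4,L5,L6:
L1 α=1: [177, 190, 33]
L2 α=1/4: [391/2, 659/4, 32]
L4 α=5/8: [2993/16, 4757/32, 209/2]
L5 α=1/4: [12451/64, 20191/128, 1051/8]
L6 α=5/7: [50691/224, 72671/448, 5431/28]
= [226, 162, 194]

query (1,2) [L1,L2,L4] — begin 0,0,0
after L1 α=3/4: [99/4, 615/4, 303/4]
after L2 α=3/8: [1275/32, 3195/32, 3663/32]
after L4 α=1/2: [6523/64, 9211/64, 11727/64]
= [102, 144, 183]

at x=0,y=2 over L1,L2,L4,L7:
after L1 α=1: [177, 190, 33]
after L2 α=1/4: [391/2, 659/4, 32]
after L4 α=5/8: [2993/16, 4757/32, 209/2]
after L7 α=4/5: [6897/80, 25749/160, 273/10]
→ [86, 161, 27]

query (0,3) [L1,L2,L4,L7] — begin 0,0,0
L1 α=2/3: [212/3, 20/3, 436/3]
L2 α=2/5: [376/5, 58, 514/5]
L4 α=1/2: [1131/10, 95, 562/5]
L7 α=0: [1131/10, 95, 562/5]
→ [113, 95, 112]
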